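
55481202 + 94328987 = 149810189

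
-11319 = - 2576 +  - 8743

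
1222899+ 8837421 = 10060320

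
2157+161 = 2318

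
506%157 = 35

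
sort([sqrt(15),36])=[sqrt( 15),36 ] 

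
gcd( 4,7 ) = 1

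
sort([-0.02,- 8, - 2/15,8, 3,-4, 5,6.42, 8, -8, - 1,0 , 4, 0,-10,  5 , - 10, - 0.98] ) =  [  -  10, - 10, - 8, - 8,-4,-1 , - 0.98, - 2/15, - 0.02,0 , 0,3,4,5,5,6.42,8, 8]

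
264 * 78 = 20592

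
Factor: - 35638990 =  -  2^1*5^1*1061^1* 3359^1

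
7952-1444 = 6508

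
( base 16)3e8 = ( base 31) 118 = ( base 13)5BC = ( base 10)1000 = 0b1111101000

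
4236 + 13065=17301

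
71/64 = 1 + 7/64 = 1.11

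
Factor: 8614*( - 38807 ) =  - 2^1 * 59^1*73^1*151^1*257^1 = - 334283498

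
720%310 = 100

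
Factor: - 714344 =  - 2^3*89293^1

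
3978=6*663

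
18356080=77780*236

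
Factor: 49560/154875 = 8/25 = 2^3*5^( - 2)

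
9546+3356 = 12902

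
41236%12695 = 3151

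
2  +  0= 2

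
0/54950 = 0 =0.00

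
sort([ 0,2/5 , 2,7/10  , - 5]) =[ - 5,0,2/5, 7/10,2 ] 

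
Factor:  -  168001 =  - 43^1*3907^1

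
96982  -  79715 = 17267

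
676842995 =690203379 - 13360384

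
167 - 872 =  - 705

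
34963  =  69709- 34746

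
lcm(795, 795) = 795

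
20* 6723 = 134460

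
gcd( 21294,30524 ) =26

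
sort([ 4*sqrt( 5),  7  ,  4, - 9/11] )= [ - 9/11, 4,7 , 4*sqrt( 5 )] 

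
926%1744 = 926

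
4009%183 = 166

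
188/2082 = 94/1041 = 0.09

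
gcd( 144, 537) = 3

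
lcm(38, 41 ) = 1558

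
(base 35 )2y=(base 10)104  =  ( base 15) 6E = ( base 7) 206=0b1101000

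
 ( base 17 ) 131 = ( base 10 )341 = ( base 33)ab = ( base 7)665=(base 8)525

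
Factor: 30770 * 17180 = 2^3 * 5^2 *17^1*181^1 * 859^1 = 528628600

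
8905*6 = 53430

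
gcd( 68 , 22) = 2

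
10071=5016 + 5055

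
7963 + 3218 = 11181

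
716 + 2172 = 2888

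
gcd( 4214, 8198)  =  2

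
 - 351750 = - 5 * 70350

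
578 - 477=101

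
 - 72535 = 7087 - 79622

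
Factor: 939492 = 2^2*3^3*8699^1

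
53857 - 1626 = 52231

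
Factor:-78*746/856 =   -  14547/214 = -  2^(- 1)*3^1*13^1*107^( - 1)*373^1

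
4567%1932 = 703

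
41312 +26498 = 67810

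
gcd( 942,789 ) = 3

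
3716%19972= 3716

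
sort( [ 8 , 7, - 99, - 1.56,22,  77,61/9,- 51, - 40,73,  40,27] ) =[  -  99,-51 , - 40, - 1.56 , 61/9, 7, 8, 22, 27, 40,73 , 77] 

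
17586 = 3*5862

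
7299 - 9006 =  - 1707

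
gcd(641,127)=1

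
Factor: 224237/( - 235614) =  -611/642 =- 2^(-1)* 3^(- 1 ) * 13^1*47^1*107^( - 1) 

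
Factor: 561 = 3^1*11^1*17^1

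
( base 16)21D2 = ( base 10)8658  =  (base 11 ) 6561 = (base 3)102212200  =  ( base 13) 3C30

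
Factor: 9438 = 2^1*3^1* 11^2* 13^1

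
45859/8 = 5732 + 3/8=5732.38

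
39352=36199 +3153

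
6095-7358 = - 1263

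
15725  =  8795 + 6930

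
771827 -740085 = 31742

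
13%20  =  13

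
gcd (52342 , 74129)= 1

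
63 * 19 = 1197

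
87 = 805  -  718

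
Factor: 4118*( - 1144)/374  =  -214136/17 = -2^3 *13^1*17^( - 1 )*29^1 * 71^1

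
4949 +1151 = 6100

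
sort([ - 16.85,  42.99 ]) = [ - 16.85,42.99] 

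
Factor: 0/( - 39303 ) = 0^1 = 0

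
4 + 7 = 11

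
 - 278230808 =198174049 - 476404857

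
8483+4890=13373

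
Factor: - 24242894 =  - 2^1*13^1*932419^1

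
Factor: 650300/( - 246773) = - 2^2*5^2*7^1*929^1*246773^(  -  1)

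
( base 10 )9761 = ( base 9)14345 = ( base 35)7XV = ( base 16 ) 2621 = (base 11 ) 7374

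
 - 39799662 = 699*( - 56938)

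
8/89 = 8/89 = 0.09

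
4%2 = 0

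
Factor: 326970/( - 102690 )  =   - 3^1 * 163^( - 1)*173^1=   - 519/163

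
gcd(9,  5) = 1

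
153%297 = 153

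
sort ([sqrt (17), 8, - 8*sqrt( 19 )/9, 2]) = [-8*sqrt(19 ) /9,2, sqrt (17 ), 8]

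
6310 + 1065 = 7375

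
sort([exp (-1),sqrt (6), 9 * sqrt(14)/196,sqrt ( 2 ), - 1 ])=[ - 1,  9* sqrt( 14)/196,exp(-1), sqrt( 2 ),sqrt( 6)]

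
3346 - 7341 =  -3995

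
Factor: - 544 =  - 2^5*17^1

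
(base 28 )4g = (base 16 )80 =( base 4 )2000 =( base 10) 128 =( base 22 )5i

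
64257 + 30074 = 94331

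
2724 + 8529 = 11253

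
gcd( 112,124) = 4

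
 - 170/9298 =-1 + 4564/4649 = -0.02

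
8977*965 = 8662805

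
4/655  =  4/655 = 0.01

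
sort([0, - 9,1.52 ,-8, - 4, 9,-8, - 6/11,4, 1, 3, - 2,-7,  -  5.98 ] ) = [ - 9,  -  8, - 8, -7, - 5.98, - 4, - 2,  -  6/11, 0, 1,1.52,3,4, 9] 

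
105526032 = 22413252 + 83112780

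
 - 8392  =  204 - 8596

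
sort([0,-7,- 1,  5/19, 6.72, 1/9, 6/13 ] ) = [-7,-1 , 0,1/9  ,  5/19,  6/13,6.72] 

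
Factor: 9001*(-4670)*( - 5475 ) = 230139818250 = 2^1*3^1 * 5^3*73^1*467^1  *9001^1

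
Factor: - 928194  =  -2^1 * 3^1*154699^1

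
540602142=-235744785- - 776346927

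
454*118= 53572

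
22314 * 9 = 200826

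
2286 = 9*254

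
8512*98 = 834176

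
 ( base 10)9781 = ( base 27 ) db7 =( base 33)8wd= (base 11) 7392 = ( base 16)2635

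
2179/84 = 25 + 79/84=25.94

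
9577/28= 9577/28 = 342.04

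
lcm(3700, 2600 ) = 96200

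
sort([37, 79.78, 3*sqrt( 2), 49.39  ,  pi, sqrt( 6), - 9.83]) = [ - 9.83, sqrt( 6),  pi,3* sqrt(2), 37, 49.39,79.78 ] 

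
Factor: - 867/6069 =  - 7^( -1) = - 1/7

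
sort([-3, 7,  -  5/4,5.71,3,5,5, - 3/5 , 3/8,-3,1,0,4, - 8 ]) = [  -  8, - 3,-3,-5/4,- 3/5,0, 3/8,1, 3,4,5,5, 5.71,7 ]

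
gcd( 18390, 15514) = 2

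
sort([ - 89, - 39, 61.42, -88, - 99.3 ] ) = [ - 99.3, - 89, - 88, - 39 , 61.42]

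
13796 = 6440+7356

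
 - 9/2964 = - 1 + 985/988 = - 0.00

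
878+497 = 1375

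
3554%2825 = 729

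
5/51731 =5/51731  =  0.00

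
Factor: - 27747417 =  - 3^1*17^1*193^1*2819^1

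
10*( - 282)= - 2820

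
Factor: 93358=2^1*46679^1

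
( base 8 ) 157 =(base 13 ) 87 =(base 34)39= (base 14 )7d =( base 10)111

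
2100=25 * 84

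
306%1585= 306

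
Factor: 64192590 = 2^1*3^2* 5^1*7^1*11^1*59^1 * 157^1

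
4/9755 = 4/9755 = 0.00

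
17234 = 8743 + 8491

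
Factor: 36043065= 3^2*5^1*353^1*2269^1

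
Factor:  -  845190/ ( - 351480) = 28173/11716 = 2^( - 2)*3^1*29^( - 1)* 101^ ( - 1) * 9391^1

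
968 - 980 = -12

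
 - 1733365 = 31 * (- 55915 )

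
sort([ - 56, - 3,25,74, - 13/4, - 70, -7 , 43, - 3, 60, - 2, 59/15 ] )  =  [ - 70,-56, - 7, - 13/4, - 3, - 3, - 2, 59/15,25,43,  60, 74]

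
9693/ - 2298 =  - 3231/766 = -  4.22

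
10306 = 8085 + 2221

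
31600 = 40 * 790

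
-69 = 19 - 88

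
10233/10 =10233/10 = 1023.30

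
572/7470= 286/3735 = 0.08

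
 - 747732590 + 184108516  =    -  563624074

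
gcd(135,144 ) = 9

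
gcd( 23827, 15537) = 1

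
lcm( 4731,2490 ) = 47310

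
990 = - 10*(  -  99)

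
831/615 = 1 + 72/205 = 1.35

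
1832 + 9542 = 11374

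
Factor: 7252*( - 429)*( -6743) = 20978201244 = 2^2*3^1*7^2 * 11^2 * 13^1*37^1 * 613^1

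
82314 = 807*102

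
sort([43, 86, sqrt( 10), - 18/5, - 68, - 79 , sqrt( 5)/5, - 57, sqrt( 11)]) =[-79, - 68, - 57,-18/5,sqrt( 5)/5,  sqrt(10),sqrt( 11 ), 43,86]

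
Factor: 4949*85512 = 423198888 = 2^3*3^1*7^3*101^1*509^1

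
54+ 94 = 148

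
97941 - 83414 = 14527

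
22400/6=11200/3 = 3733.33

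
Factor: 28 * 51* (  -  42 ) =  - 2^3*3^2*7^2  *  17^1  =  - 59976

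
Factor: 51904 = 2^6*811^1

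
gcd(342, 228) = 114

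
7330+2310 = 9640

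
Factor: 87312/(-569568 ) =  - 107/698 = - 2^(-1)* 107^1 *349^( - 1 ) 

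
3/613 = 3/613 =0.00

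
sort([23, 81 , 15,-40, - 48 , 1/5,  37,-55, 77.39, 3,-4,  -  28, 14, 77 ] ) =[ - 55,-48, - 40 , - 28, - 4, 1/5, 3, 14, 15, 23,37 , 77,77.39, 81]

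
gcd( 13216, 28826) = 14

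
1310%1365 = 1310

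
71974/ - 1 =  - 71974/1 = - 71974.00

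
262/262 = 1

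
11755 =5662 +6093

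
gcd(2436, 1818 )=6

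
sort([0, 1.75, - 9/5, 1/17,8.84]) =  [ - 9/5,0, 1/17, 1.75, 8.84 ]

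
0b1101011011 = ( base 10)859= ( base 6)3551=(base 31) rm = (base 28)12j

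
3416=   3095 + 321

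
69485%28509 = 12467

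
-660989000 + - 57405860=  - 718394860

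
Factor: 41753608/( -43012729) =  - 2^3*13^1*401477^1*43012729^(-1)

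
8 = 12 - 4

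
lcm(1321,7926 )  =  7926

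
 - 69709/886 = -79+285/886= - 78.68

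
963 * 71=68373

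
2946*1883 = 5547318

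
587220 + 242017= 829237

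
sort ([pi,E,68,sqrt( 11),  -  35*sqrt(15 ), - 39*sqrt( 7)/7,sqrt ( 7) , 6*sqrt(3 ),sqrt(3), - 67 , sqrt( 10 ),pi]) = [  -  35*sqrt(15), - 67, - 39*sqrt( 7) /7,sqrt (3 ),sqrt (7),E,pi, pi, sqrt( 10),sqrt (11), 6*sqrt( 3 ),68]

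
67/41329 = 67/41329 = 0.00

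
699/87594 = 233/29198 = 0.01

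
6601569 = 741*8909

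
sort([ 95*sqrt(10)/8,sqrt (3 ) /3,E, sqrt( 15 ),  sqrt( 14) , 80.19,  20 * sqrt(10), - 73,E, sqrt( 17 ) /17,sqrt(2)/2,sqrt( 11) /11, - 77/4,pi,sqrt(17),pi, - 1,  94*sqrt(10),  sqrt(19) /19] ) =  [ - 73, - 77/4, - 1,sqrt(19 )/19,sqrt(17)/17,sqrt(11)/11,sqrt( 3)/3, sqrt( 2)/2,E , E, pi, pi,sqrt(14 ), sqrt(15 ) , sqrt( 17 ),  95*sqrt( 10) /8,20*sqrt(10),80.19,94*sqrt(10) ]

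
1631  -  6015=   -  4384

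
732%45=12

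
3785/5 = 757 = 757.00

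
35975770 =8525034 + 27450736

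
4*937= 3748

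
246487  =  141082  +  105405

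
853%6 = 1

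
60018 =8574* 7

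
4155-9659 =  - 5504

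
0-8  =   - 8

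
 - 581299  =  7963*( - 73) 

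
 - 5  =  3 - 8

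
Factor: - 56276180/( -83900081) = 2^2*5^1*2813809^1 * 83900081^( - 1 ) 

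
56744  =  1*56744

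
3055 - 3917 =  - 862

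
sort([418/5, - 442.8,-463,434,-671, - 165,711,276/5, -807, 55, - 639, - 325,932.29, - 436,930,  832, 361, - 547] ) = [-807,  -  671, - 639, -547, - 463,-442.8,  -  436, - 325, - 165, 55 , 276/5,418/5, 361, 434,  711, 832,  930, 932.29] 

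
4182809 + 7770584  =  11953393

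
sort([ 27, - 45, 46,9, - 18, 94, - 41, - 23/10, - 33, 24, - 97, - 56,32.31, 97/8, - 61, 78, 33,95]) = [ - 97,- 61, - 56 ,-45, - 41,- 33, - 18,- 23/10,  9,97/8,24, 27,32.31, 33,46,78, 94,95 ] 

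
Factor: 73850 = 2^1*5^2*7^1*211^1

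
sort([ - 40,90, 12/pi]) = [ - 40, 12/pi,90 ] 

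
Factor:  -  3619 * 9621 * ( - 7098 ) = 2^1*3^3*7^2*11^1*13^2*47^1*1069^1 = 247140996102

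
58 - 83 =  -25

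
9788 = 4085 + 5703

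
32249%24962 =7287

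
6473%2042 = 347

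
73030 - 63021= 10009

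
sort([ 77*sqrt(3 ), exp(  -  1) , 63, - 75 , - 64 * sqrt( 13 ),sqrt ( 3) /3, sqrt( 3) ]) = [ - 64*sqrt(13), - 75 , exp( - 1 ), sqrt( 3)/3,sqrt( 3),63, 77*sqrt( 3)] 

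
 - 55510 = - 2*27755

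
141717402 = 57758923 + 83958479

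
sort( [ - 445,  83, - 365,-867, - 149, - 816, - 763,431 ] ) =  [ - 867,- 816, - 763 , - 445,- 365 , - 149,83,  431]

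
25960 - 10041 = 15919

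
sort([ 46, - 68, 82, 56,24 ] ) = [-68,24,46,56,82 ] 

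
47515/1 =47515=47515.00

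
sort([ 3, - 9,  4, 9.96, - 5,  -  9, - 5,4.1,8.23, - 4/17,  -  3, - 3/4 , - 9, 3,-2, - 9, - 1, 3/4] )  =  [ - 9, - 9 , - 9, - 9, -5, - 5, - 3, - 2, - 1, - 3/4, - 4/17, 3/4,3, 3,  4, 4.1,8.23,9.96] 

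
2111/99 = 21 + 32/99 = 21.32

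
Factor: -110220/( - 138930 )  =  2^1*167^1*421^( - 1)=334/421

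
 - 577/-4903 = 577/4903 = 0.12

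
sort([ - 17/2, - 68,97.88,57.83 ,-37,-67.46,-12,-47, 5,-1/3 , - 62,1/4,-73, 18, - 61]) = [ - 73, - 68, - 67.46, - 62,-61,  -  47, -37, - 12,-17/2,-1/3,1/4, 5,18,57.83, 97.88]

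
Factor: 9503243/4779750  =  2^( - 1)*3^( - 1)  *5^( - 3)*6373^ ( - 1) * 9503243^1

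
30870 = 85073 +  - 54203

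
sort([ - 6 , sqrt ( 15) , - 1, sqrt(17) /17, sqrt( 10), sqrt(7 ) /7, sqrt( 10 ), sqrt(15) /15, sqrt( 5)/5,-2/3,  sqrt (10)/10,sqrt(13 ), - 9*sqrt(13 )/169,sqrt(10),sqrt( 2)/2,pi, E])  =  [ - 6, - 1, - 2/3,-9 * sqrt(13 )/169, sqrt(17)/17, sqrt (15)/15, sqrt(10)/10, sqrt( 7)/7, sqrt( 5)/5, sqrt( 2 )/2, E,pi, sqrt (10 ), sqrt( 10 ) , sqrt(10),  sqrt(13),  sqrt( 15 ) ]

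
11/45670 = 11/45670 =0.00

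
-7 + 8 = 1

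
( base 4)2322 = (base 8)272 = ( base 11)15A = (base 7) 354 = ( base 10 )186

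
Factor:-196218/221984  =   - 2^( - 4)*3^2*7^( - 1)*11^1 = -  99/112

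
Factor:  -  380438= -2^1*223^1* 853^1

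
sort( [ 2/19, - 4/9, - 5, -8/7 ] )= [-5,- 8/7, - 4/9, 2/19]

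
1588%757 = 74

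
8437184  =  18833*448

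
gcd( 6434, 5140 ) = 2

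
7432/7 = 7432/7 = 1061.71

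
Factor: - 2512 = -2^4 * 157^1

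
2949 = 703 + 2246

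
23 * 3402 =78246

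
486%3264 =486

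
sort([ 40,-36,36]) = [ - 36, 36,  40 ] 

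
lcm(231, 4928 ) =14784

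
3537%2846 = 691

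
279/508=279/508 = 0.55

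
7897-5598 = 2299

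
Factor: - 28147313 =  - 29^1*47^1*107^1*193^1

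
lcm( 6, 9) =18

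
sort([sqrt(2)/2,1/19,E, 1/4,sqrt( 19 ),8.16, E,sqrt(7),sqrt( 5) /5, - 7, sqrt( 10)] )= [ - 7,1/19,  1/4,sqrt (5)/5, sqrt ( 2) /2,sqrt ( 7), E,E, sqrt(10 ) , sqrt ( 19),8.16 ] 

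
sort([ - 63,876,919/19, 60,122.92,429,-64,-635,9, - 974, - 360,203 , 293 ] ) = [ - 974,  -  635,-360, - 64, - 63,9,919/19,60, 122.92,203,293, 429,876]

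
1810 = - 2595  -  -4405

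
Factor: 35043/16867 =3^1*101^( - 1) * 167^ ( - 1)*11681^1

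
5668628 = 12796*443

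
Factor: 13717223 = 13^2*23^1*3529^1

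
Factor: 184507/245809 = 307^1 *409^( - 1 )=307/409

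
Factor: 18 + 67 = 85=5^1 * 17^1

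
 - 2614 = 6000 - 8614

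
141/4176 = 47/1392 = 0.03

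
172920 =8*21615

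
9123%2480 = 1683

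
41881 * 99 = 4146219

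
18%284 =18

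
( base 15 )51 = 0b1001100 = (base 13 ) 5B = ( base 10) 76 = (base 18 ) 44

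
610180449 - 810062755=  - 199882306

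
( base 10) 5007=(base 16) 138F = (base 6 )35103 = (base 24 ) 8gf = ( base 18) f83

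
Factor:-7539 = -3^1*7^1 * 359^1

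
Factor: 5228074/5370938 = 2614037/2685469 = 41^1*103^1*449^(  -  1)*619^1 * 5981^(-1)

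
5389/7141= 5389/7141 = 0.75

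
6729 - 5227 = 1502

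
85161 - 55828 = 29333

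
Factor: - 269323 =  - 29^1*37^1*251^1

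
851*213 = 181263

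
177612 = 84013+93599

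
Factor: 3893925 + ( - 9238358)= - 359^1*14887^1= - 5344433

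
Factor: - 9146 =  - 2^1*17^1*269^1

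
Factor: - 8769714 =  - 2^1*3^1 *31^1*47149^1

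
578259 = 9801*59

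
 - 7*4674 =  - 32718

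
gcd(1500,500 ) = 500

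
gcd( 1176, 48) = 24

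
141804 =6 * 23634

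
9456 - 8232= 1224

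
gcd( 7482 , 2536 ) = 2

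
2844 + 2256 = 5100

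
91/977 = 91/977 = 0.09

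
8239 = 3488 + 4751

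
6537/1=6537 = 6537.00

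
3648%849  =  252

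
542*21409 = 11603678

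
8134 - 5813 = 2321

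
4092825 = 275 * 14883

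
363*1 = 363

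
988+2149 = 3137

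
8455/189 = 8455/189 = 44.74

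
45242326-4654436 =40587890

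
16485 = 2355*7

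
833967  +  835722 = 1669689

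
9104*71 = 646384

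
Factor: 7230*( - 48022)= - 347199060= - 2^2*3^1 *5^1*13^1* 241^1*1847^1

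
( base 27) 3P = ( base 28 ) 3M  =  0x6A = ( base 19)5b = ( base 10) 106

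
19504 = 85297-65793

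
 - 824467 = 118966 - 943433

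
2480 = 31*80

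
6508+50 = 6558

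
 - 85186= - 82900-2286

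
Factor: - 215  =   - 5^1*43^1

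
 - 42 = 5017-5059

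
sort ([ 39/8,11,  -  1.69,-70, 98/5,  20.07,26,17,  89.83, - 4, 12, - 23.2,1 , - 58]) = [-70, - 58 ,-23.2, - 4, - 1.69,1,39/8,11,12, 17,98/5, 20.07,26, 89.83 ] 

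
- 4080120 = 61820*(  -  66 )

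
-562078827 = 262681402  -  824760229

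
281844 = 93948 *3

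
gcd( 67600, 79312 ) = 16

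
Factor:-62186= -2^1 * 17^1*31^1*59^1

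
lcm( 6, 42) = 42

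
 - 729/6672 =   -  243/2224 = - 0.11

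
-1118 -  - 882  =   - 236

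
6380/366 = 17 + 79/183 = 17.43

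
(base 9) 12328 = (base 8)20140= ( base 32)830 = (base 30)968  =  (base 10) 8288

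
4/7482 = 2/3741  =  0.00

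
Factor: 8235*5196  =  2^2*3^4 * 5^1 * 61^1  *  433^1 = 42789060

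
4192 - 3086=1106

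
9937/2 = 4968 + 1/2 = 4968.50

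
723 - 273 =450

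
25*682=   17050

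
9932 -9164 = 768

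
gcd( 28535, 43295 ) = 5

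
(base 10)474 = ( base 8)732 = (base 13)2A6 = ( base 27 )HF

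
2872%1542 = 1330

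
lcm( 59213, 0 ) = 0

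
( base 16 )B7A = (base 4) 231322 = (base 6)21334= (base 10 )2938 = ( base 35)2DX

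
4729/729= 4729/729 = 6.49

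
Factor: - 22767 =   -  3^1*7589^1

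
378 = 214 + 164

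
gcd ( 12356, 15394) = 2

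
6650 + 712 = 7362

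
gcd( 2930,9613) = 1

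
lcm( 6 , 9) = 18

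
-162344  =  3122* ( - 52)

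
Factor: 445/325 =5^( - 1)*13^( - 1 )* 89^1 = 89/65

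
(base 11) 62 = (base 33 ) 22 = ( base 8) 104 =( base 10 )68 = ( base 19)3B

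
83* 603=50049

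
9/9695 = 9/9695=0.00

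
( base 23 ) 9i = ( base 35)6f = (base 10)225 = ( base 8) 341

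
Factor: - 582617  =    -  7^1*83231^1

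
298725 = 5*59745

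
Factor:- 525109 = - 13^1*31^1*1303^1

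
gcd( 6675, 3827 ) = 89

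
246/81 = 3 + 1/27= 3.04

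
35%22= 13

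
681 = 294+387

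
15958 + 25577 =41535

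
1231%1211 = 20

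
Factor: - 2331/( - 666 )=7/2  =  2^(-1 ) *7^1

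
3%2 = 1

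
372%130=112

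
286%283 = 3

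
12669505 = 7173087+5496418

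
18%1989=18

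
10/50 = 1/5 = 0.20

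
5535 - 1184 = 4351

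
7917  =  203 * 39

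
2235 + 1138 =3373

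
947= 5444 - 4497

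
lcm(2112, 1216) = 40128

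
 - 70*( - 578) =40460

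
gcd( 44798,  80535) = 13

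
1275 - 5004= - 3729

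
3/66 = 1/22=0.05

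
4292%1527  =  1238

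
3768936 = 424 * 8889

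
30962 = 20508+10454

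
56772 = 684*83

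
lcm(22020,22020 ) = 22020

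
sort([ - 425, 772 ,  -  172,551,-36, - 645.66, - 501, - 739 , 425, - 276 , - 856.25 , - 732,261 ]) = [ - 856.25,-739, - 732,-645.66,-501, - 425, - 276,-172,-36, 261  ,  425, 551, 772 ]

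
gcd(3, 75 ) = 3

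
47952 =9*5328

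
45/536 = 45/536 = 0.08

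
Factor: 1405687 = 179^1*7853^1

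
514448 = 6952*74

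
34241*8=273928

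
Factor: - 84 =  - 2^2*3^1*7^1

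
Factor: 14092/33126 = 2^1*3^(-1 )*13^1*271^1 * 5521^(  -  1) = 7046/16563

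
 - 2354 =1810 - 4164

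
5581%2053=1475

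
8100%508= 480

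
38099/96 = 38099/96 = 396.86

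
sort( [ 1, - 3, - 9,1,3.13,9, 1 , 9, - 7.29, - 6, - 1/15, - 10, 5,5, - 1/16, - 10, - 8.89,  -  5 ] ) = [ - 10, - 10, - 9,  -  8.89, - 7.29, - 6, - 5,-3 , - 1/15,-1/16,1,1,1, 3.13,5,5,9, 9]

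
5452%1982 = 1488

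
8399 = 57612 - 49213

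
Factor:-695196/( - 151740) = 5^(- 1 )*41^1*157^1*281^( -1) = 6437/1405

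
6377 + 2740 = 9117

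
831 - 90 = 741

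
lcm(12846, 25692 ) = 25692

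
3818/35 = 109 + 3/35 = 109.09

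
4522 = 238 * 19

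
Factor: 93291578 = 2^1*37^1*179^1*7043^1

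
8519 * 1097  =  9345343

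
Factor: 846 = 2^1 * 3^2*47^1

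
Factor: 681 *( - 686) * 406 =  - 189669396 = -2^2* 3^1*7^4*29^1*227^1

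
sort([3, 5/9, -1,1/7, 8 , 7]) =[ - 1, 1/7,5/9, 3, 7, 8]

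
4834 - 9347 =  - 4513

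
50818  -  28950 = 21868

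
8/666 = 4/333= 0.01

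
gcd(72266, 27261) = 1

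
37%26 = 11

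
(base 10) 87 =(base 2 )1010111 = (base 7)153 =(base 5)322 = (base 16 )57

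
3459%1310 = 839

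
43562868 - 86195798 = -42632930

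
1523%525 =473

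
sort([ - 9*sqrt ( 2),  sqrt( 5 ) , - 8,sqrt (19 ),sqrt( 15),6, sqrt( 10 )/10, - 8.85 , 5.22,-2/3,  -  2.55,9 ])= [ - 9*sqrt(2 ), - 8.85, - 8, - 2.55, - 2/3, sqrt( 10 )/10,sqrt(5),  sqrt(15),sqrt( 19),5.22,6,9]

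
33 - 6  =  27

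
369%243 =126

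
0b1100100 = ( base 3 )10201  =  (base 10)100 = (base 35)2u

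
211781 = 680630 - 468849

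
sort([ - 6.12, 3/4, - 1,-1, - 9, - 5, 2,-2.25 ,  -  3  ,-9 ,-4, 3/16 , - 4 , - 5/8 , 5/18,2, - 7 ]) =[-9, - 9, - 7, - 6.12, - 5,  -  4, - 4, - 3, - 2.25, - 1 ,-1, - 5/8, 3/16 , 5/18, 3/4,2,2] 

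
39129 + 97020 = 136149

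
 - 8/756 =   -  1 + 187/189  =  -0.01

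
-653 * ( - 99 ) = 64647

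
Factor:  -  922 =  - 2^1*461^1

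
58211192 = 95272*611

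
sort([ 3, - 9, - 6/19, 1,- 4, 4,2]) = [ - 9, - 4,-6/19, 1, 2,3, 4 ]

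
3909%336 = 213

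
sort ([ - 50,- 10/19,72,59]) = [ - 50, - 10/19,59,72]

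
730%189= 163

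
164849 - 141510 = 23339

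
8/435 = 8/435 = 0.02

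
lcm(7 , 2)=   14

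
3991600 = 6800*587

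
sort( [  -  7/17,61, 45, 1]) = [-7/17, 1,45, 61]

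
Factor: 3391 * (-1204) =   -  4082764 =- 2^2 * 7^1* 43^1*3391^1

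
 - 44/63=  - 1 + 19/63  =  -  0.70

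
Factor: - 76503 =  - 3^1*7^1*3643^1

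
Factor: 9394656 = 2^5*3^1*97861^1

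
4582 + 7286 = 11868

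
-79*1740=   -  137460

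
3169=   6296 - 3127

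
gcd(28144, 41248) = 16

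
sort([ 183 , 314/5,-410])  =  [ - 410 , 314/5,  183]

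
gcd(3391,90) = 1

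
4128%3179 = 949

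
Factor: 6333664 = 2^5*197927^1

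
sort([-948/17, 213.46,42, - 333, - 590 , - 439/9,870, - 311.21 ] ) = [ - 590, - 333, - 311.21, - 948/17, - 439/9,42,213.46,870 ]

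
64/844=16/211= 0.08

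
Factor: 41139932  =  2^2  *17^1*223^1*2713^1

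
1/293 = 1/293 = 0.00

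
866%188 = 114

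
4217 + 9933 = 14150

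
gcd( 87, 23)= 1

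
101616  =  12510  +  89106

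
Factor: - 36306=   -  2^1*3^2*2017^1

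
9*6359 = 57231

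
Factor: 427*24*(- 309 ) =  - 2^3 * 3^2*7^1*61^1* 103^1  =  - 3166632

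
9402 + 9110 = 18512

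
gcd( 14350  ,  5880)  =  70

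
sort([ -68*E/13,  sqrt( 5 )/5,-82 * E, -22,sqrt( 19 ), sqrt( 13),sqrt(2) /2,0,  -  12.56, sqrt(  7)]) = [ -82*E,-22,-68*E/13,-12.56,  0 , sqrt( 5) /5,  sqrt(2)/2, sqrt(7), sqrt (13 ), sqrt(19)]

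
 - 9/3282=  - 3/1094 = -0.00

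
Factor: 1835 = 5^1*367^1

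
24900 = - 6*( - 4150)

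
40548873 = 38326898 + 2221975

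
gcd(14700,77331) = 3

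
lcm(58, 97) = 5626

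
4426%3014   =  1412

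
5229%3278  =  1951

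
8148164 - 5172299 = 2975865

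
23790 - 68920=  - 45130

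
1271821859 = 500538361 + 771283498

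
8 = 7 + 1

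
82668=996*83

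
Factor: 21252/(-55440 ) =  - 23/60=- 2^( - 2)*3^( - 1)*5^( - 1)*23^1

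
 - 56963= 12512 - 69475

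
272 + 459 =731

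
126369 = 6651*19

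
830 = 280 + 550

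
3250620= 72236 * 45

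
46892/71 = 660 + 32/71 = 660.45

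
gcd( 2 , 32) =2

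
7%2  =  1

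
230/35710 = 23/3571 = 0.01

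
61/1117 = 61/1117 = 0.05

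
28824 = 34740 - 5916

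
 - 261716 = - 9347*28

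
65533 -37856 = 27677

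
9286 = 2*4643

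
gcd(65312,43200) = 32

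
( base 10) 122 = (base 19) 68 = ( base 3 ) 11112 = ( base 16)7A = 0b1111010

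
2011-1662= 349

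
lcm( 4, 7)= 28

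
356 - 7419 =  - 7063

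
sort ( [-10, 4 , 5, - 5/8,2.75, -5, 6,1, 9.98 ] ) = [ - 10, - 5,-5/8 , 1, 2.75, 4, 5, 6,9.98]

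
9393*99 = 929907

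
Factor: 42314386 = 2^1*67^1*315779^1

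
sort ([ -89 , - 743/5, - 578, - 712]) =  [ - 712,  -  578, - 743/5, - 89 ]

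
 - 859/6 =-144  +  5/6 = - 143.17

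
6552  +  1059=7611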